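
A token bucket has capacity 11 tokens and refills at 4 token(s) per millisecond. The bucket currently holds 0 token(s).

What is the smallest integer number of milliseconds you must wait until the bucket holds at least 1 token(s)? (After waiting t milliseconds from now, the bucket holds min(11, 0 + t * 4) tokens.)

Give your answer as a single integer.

Need 0 + t * 4 >= 1, so t >= 1/4.
Smallest integer t = ceil(1/4) = 1.

Answer: 1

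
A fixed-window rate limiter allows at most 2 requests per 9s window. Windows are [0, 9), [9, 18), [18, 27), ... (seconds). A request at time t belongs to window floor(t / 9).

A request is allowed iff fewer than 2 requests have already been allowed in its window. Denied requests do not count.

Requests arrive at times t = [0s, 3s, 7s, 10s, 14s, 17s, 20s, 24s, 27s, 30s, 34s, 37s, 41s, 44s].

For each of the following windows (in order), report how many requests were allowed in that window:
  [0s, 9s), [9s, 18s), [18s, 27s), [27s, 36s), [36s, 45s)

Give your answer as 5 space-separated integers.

Answer: 2 2 2 2 2

Derivation:
Processing requests:
  req#1 t=0s (window 0): ALLOW
  req#2 t=3s (window 0): ALLOW
  req#3 t=7s (window 0): DENY
  req#4 t=10s (window 1): ALLOW
  req#5 t=14s (window 1): ALLOW
  req#6 t=17s (window 1): DENY
  req#7 t=20s (window 2): ALLOW
  req#8 t=24s (window 2): ALLOW
  req#9 t=27s (window 3): ALLOW
  req#10 t=30s (window 3): ALLOW
  req#11 t=34s (window 3): DENY
  req#12 t=37s (window 4): ALLOW
  req#13 t=41s (window 4): ALLOW
  req#14 t=44s (window 4): DENY

Allowed counts by window: 2 2 2 2 2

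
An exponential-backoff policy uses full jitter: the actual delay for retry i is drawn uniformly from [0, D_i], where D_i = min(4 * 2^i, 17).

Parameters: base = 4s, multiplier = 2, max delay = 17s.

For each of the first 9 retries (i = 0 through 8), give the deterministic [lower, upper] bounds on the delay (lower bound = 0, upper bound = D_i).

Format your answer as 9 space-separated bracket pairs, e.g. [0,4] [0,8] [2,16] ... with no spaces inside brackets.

Computing bounds per retry:
  i=0: D_i=min(4*2^0,17)=4, bounds=[0,4]
  i=1: D_i=min(4*2^1,17)=8, bounds=[0,8]
  i=2: D_i=min(4*2^2,17)=16, bounds=[0,16]
  i=3: D_i=min(4*2^3,17)=17, bounds=[0,17]
  i=4: D_i=min(4*2^4,17)=17, bounds=[0,17]
  i=5: D_i=min(4*2^5,17)=17, bounds=[0,17]
  i=6: D_i=min(4*2^6,17)=17, bounds=[0,17]
  i=7: D_i=min(4*2^7,17)=17, bounds=[0,17]
  i=8: D_i=min(4*2^8,17)=17, bounds=[0,17]

Answer: [0,4] [0,8] [0,16] [0,17] [0,17] [0,17] [0,17] [0,17] [0,17]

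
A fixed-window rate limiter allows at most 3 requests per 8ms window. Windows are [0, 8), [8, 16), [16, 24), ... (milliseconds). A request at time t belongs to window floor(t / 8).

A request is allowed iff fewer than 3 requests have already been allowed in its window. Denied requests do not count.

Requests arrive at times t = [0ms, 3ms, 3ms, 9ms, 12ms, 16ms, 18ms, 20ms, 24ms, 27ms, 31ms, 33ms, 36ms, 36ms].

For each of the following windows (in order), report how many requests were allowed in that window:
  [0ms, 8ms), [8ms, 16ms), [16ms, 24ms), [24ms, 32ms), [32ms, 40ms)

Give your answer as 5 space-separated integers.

Processing requests:
  req#1 t=0ms (window 0): ALLOW
  req#2 t=3ms (window 0): ALLOW
  req#3 t=3ms (window 0): ALLOW
  req#4 t=9ms (window 1): ALLOW
  req#5 t=12ms (window 1): ALLOW
  req#6 t=16ms (window 2): ALLOW
  req#7 t=18ms (window 2): ALLOW
  req#8 t=20ms (window 2): ALLOW
  req#9 t=24ms (window 3): ALLOW
  req#10 t=27ms (window 3): ALLOW
  req#11 t=31ms (window 3): ALLOW
  req#12 t=33ms (window 4): ALLOW
  req#13 t=36ms (window 4): ALLOW
  req#14 t=36ms (window 4): ALLOW

Allowed counts by window: 3 2 3 3 3

Answer: 3 2 3 3 3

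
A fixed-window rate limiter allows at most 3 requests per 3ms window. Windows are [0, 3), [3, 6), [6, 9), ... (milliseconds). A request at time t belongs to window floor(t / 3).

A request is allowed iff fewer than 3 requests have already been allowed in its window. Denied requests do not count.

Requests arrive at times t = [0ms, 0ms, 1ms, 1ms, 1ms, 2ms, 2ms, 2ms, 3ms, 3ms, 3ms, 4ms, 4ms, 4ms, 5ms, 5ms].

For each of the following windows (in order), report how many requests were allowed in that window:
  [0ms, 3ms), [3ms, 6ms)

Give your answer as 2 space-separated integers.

Answer: 3 3

Derivation:
Processing requests:
  req#1 t=0ms (window 0): ALLOW
  req#2 t=0ms (window 0): ALLOW
  req#3 t=1ms (window 0): ALLOW
  req#4 t=1ms (window 0): DENY
  req#5 t=1ms (window 0): DENY
  req#6 t=2ms (window 0): DENY
  req#7 t=2ms (window 0): DENY
  req#8 t=2ms (window 0): DENY
  req#9 t=3ms (window 1): ALLOW
  req#10 t=3ms (window 1): ALLOW
  req#11 t=3ms (window 1): ALLOW
  req#12 t=4ms (window 1): DENY
  req#13 t=4ms (window 1): DENY
  req#14 t=4ms (window 1): DENY
  req#15 t=5ms (window 1): DENY
  req#16 t=5ms (window 1): DENY

Allowed counts by window: 3 3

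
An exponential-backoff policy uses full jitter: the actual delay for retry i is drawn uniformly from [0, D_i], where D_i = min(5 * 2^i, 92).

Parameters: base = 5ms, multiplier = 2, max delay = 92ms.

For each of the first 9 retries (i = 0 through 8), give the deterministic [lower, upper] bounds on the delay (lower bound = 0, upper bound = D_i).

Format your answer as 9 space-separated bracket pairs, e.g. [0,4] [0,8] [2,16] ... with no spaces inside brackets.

Computing bounds per retry:
  i=0: D_i=min(5*2^0,92)=5, bounds=[0,5]
  i=1: D_i=min(5*2^1,92)=10, bounds=[0,10]
  i=2: D_i=min(5*2^2,92)=20, bounds=[0,20]
  i=3: D_i=min(5*2^3,92)=40, bounds=[0,40]
  i=4: D_i=min(5*2^4,92)=80, bounds=[0,80]
  i=5: D_i=min(5*2^5,92)=92, bounds=[0,92]
  i=6: D_i=min(5*2^6,92)=92, bounds=[0,92]
  i=7: D_i=min(5*2^7,92)=92, bounds=[0,92]
  i=8: D_i=min(5*2^8,92)=92, bounds=[0,92]

Answer: [0,5] [0,10] [0,20] [0,40] [0,80] [0,92] [0,92] [0,92] [0,92]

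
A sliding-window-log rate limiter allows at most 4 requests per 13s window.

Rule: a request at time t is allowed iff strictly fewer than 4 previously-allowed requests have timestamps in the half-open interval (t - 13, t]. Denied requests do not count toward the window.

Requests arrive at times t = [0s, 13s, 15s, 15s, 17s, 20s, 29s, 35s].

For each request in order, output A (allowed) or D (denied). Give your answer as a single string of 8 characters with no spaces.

Tracking allowed requests in the window:
  req#1 t=0s: ALLOW
  req#2 t=13s: ALLOW
  req#3 t=15s: ALLOW
  req#4 t=15s: ALLOW
  req#5 t=17s: ALLOW
  req#6 t=20s: DENY
  req#7 t=29s: ALLOW
  req#8 t=35s: ALLOW

Answer: AAAAADAA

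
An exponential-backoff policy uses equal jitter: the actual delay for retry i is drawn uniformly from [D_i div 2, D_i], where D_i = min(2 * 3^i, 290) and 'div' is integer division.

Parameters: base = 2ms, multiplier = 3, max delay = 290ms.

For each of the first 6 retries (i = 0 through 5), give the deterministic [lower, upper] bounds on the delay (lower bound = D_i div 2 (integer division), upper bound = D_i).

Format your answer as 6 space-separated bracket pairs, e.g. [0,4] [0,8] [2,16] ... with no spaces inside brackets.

Answer: [1,2] [3,6] [9,18] [27,54] [81,162] [145,290]

Derivation:
Computing bounds per retry:
  i=0: D_i=min(2*3^0,290)=2, bounds=[1,2]
  i=1: D_i=min(2*3^1,290)=6, bounds=[3,6]
  i=2: D_i=min(2*3^2,290)=18, bounds=[9,18]
  i=3: D_i=min(2*3^3,290)=54, bounds=[27,54]
  i=4: D_i=min(2*3^4,290)=162, bounds=[81,162]
  i=5: D_i=min(2*3^5,290)=290, bounds=[145,290]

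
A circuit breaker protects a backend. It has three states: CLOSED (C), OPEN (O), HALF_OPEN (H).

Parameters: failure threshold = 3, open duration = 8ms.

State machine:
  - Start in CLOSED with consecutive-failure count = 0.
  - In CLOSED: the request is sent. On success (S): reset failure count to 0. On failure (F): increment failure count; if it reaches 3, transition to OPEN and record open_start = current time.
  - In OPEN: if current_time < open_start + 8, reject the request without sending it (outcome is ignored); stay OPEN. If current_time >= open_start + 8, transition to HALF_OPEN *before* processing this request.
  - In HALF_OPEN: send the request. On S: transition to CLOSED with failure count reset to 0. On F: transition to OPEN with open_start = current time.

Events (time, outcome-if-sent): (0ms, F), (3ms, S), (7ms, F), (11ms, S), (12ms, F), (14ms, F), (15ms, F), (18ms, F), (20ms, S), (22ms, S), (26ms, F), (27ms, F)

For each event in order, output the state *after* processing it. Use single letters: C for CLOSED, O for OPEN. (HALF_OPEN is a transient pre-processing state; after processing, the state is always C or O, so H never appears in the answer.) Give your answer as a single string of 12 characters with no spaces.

Answer: CCCCCCOOOOOO

Derivation:
State after each event:
  event#1 t=0ms outcome=F: state=CLOSED
  event#2 t=3ms outcome=S: state=CLOSED
  event#3 t=7ms outcome=F: state=CLOSED
  event#4 t=11ms outcome=S: state=CLOSED
  event#5 t=12ms outcome=F: state=CLOSED
  event#6 t=14ms outcome=F: state=CLOSED
  event#7 t=15ms outcome=F: state=OPEN
  event#8 t=18ms outcome=F: state=OPEN
  event#9 t=20ms outcome=S: state=OPEN
  event#10 t=22ms outcome=S: state=OPEN
  event#11 t=26ms outcome=F: state=OPEN
  event#12 t=27ms outcome=F: state=OPEN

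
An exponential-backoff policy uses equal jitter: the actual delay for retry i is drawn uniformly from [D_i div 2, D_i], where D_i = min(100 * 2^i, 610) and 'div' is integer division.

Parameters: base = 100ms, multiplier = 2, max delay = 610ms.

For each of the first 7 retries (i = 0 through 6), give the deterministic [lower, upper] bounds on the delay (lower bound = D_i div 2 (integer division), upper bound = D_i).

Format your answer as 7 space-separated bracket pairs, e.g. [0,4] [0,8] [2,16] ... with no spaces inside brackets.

Computing bounds per retry:
  i=0: D_i=min(100*2^0,610)=100, bounds=[50,100]
  i=1: D_i=min(100*2^1,610)=200, bounds=[100,200]
  i=2: D_i=min(100*2^2,610)=400, bounds=[200,400]
  i=3: D_i=min(100*2^3,610)=610, bounds=[305,610]
  i=4: D_i=min(100*2^4,610)=610, bounds=[305,610]
  i=5: D_i=min(100*2^5,610)=610, bounds=[305,610]
  i=6: D_i=min(100*2^6,610)=610, bounds=[305,610]

Answer: [50,100] [100,200] [200,400] [305,610] [305,610] [305,610] [305,610]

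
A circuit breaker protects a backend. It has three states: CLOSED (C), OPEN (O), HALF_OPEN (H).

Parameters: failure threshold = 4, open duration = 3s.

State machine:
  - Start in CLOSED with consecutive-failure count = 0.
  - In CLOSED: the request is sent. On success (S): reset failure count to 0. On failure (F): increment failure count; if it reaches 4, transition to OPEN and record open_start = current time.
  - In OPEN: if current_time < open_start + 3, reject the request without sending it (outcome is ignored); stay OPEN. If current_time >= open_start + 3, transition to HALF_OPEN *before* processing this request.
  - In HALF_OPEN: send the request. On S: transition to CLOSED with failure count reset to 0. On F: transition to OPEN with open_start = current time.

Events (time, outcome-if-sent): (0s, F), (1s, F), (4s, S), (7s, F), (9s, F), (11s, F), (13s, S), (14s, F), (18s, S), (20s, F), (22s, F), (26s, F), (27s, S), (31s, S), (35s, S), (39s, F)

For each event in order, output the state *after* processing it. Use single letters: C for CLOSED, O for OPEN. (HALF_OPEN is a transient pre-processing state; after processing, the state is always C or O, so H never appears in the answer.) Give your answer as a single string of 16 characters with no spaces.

State after each event:
  event#1 t=0s outcome=F: state=CLOSED
  event#2 t=1s outcome=F: state=CLOSED
  event#3 t=4s outcome=S: state=CLOSED
  event#4 t=7s outcome=F: state=CLOSED
  event#5 t=9s outcome=F: state=CLOSED
  event#6 t=11s outcome=F: state=CLOSED
  event#7 t=13s outcome=S: state=CLOSED
  event#8 t=14s outcome=F: state=CLOSED
  event#9 t=18s outcome=S: state=CLOSED
  event#10 t=20s outcome=F: state=CLOSED
  event#11 t=22s outcome=F: state=CLOSED
  event#12 t=26s outcome=F: state=CLOSED
  event#13 t=27s outcome=S: state=CLOSED
  event#14 t=31s outcome=S: state=CLOSED
  event#15 t=35s outcome=S: state=CLOSED
  event#16 t=39s outcome=F: state=CLOSED

Answer: CCCCCCCCCCCCCCCC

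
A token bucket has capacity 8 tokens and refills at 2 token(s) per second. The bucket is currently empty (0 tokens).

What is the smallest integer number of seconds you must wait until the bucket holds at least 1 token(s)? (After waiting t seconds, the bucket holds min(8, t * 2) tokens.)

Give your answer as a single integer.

Answer: 1

Derivation:
Need t * 2 >= 1, so t >= 1/2.
Smallest integer t = ceil(1/2) = 1.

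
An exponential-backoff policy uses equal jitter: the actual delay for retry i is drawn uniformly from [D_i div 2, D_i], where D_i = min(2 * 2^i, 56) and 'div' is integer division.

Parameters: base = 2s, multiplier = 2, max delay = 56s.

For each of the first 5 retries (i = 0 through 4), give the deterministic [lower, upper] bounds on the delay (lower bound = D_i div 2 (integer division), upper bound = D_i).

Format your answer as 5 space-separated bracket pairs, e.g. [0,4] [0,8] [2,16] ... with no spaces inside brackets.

Answer: [1,2] [2,4] [4,8] [8,16] [16,32]

Derivation:
Computing bounds per retry:
  i=0: D_i=min(2*2^0,56)=2, bounds=[1,2]
  i=1: D_i=min(2*2^1,56)=4, bounds=[2,4]
  i=2: D_i=min(2*2^2,56)=8, bounds=[4,8]
  i=3: D_i=min(2*2^3,56)=16, bounds=[8,16]
  i=4: D_i=min(2*2^4,56)=32, bounds=[16,32]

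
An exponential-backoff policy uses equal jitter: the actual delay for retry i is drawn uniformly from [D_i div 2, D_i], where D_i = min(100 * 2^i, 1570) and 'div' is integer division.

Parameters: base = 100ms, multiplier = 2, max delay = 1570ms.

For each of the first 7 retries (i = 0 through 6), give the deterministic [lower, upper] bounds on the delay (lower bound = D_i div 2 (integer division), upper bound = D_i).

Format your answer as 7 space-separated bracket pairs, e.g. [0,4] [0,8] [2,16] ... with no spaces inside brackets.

Answer: [50,100] [100,200] [200,400] [400,800] [785,1570] [785,1570] [785,1570]

Derivation:
Computing bounds per retry:
  i=0: D_i=min(100*2^0,1570)=100, bounds=[50,100]
  i=1: D_i=min(100*2^1,1570)=200, bounds=[100,200]
  i=2: D_i=min(100*2^2,1570)=400, bounds=[200,400]
  i=3: D_i=min(100*2^3,1570)=800, bounds=[400,800]
  i=4: D_i=min(100*2^4,1570)=1570, bounds=[785,1570]
  i=5: D_i=min(100*2^5,1570)=1570, bounds=[785,1570]
  i=6: D_i=min(100*2^6,1570)=1570, bounds=[785,1570]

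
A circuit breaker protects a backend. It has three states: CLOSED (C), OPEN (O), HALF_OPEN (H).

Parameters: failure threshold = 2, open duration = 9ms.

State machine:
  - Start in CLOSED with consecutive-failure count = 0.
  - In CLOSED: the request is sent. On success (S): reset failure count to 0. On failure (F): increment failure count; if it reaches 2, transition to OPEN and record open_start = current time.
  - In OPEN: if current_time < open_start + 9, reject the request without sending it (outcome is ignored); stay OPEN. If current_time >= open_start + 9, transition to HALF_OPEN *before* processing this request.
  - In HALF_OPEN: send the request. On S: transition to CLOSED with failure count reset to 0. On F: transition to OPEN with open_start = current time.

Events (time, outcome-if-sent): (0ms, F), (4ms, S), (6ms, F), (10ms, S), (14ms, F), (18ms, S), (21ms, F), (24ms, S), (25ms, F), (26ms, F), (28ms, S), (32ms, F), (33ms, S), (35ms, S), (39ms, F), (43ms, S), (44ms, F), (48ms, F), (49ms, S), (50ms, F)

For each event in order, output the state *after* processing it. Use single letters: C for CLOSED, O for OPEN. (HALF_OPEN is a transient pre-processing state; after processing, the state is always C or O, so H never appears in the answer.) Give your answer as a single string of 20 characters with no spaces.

Answer: CCCCCCCCCOOOOCCCCOOO

Derivation:
State after each event:
  event#1 t=0ms outcome=F: state=CLOSED
  event#2 t=4ms outcome=S: state=CLOSED
  event#3 t=6ms outcome=F: state=CLOSED
  event#4 t=10ms outcome=S: state=CLOSED
  event#5 t=14ms outcome=F: state=CLOSED
  event#6 t=18ms outcome=S: state=CLOSED
  event#7 t=21ms outcome=F: state=CLOSED
  event#8 t=24ms outcome=S: state=CLOSED
  event#9 t=25ms outcome=F: state=CLOSED
  event#10 t=26ms outcome=F: state=OPEN
  event#11 t=28ms outcome=S: state=OPEN
  event#12 t=32ms outcome=F: state=OPEN
  event#13 t=33ms outcome=S: state=OPEN
  event#14 t=35ms outcome=S: state=CLOSED
  event#15 t=39ms outcome=F: state=CLOSED
  event#16 t=43ms outcome=S: state=CLOSED
  event#17 t=44ms outcome=F: state=CLOSED
  event#18 t=48ms outcome=F: state=OPEN
  event#19 t=49ms outcome=S: state=OPEN
  event#20 t=50ms outcome=F: state=OPEN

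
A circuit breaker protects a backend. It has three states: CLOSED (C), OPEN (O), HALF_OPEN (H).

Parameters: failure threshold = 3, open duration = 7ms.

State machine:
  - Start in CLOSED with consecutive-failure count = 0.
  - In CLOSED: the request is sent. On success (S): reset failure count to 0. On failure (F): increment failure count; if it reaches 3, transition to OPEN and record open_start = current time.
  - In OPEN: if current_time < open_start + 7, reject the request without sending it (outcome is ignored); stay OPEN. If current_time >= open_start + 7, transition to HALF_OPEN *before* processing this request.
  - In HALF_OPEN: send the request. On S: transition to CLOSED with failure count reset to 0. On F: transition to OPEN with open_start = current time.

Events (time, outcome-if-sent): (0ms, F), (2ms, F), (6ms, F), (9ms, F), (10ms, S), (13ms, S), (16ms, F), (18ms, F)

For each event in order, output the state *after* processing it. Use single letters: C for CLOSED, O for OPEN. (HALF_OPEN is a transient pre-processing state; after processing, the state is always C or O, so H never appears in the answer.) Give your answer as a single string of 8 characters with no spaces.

Answer: CCOOOCCC

Derivation:
State after each event:
  event#1 t=0ms outcome=F: state=CLOSED
  event#2 t=2ms outcome=F: state=CLOSED
  event#3 t=6ms outcome=F: state=OPEN
  event#4 t=9ms outcome=F: state=OPEN
  event#5 t=10ms outcome=S: state=OPEN
  event#6 t=13ms outcome=S: state=CLOSED
  event#7 t=16ms outcome=F: state=CLOSED
  event#8 t=18ms outcome=F: state=CLOSED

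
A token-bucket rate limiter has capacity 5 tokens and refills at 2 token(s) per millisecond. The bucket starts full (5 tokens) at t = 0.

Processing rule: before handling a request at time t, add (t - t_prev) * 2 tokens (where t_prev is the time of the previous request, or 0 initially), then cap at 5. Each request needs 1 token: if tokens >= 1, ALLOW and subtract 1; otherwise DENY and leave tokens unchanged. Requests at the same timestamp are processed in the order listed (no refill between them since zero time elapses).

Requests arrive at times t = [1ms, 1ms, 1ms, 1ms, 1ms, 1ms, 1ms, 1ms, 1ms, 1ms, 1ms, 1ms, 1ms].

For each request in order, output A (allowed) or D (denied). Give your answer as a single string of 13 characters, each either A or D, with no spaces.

Answer: AAAAADDDDDDDD

Derivation:
Simulating step by step:
  req#1 t=1ms: ALLOW
  req#2 t=1ms: ALLOW
  req#3 t=1ms: ALLOW
  req#4 t=1ms: ALLOW
  req#5 t=1ms: ALLOW
  req#6 t=1ms: DENY
  req#7 t=1ms: DENY
  req#8 t=1ms: DENY
  req#9 t=1ms: DENY
  req#10 t=1ms: DENY
  req#11 t=1ms: DENY
  req#12 t=1ms: DENY
  req#13 t=1ms: DENY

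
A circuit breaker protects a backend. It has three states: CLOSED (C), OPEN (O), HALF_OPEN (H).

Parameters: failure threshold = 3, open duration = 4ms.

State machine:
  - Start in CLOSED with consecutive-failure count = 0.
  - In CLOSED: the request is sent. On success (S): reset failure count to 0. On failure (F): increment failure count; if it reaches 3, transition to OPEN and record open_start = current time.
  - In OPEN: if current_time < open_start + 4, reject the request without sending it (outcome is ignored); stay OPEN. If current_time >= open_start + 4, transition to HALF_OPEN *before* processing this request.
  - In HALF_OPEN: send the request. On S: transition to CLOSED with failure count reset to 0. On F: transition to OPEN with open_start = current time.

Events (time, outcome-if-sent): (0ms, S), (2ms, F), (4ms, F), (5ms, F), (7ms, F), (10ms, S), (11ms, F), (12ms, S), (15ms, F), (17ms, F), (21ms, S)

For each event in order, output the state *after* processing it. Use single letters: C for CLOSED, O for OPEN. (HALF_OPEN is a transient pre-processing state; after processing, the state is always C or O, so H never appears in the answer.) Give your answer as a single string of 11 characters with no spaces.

Answer: CCCOOCCCCCC

Derivation:
State after each event:
  event#1 t=0ms outcome=S: state=CLOSED
  event#2 t=2ms outcome=F: state=CLOSED
  event#3 t=4ms outcome=F: state=CLOSED
  event#4 t=5ms outcome=F: state=OPEN
  event#5 t=7ms outcome=F: state=OPEN
  event#6 t=10ms outcome=S: state=CLOSED
  event#7 t=11ms outcome=F: state=CLOSED
  event#8 t=12ms outcome=S: state=CLOSED
  event#9 t=15ms outcome=F: state=CLOSED
  event#10 t=17ms outcome=F: state=CLOSED
  event#11 t=21ms outcome=S: state=CLOSED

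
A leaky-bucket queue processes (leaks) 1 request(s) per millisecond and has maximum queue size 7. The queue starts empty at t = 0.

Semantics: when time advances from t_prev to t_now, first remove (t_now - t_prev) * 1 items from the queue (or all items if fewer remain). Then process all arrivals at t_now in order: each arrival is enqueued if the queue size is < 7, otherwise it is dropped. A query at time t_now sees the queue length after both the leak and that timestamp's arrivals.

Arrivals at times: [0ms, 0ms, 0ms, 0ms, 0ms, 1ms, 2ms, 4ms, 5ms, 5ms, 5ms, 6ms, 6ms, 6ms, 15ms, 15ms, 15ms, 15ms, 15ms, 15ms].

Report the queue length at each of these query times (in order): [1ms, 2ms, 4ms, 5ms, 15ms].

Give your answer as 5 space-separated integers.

Queue lengths at query times:
  query t=1ms: backlog = 5
  query t=2ms: backlog = 5
  query t=4ms: backlog = 4
  query t=5ms: backlog = 6
  query t=15ms: backlog = 6

Answer: 5 5 4 6 6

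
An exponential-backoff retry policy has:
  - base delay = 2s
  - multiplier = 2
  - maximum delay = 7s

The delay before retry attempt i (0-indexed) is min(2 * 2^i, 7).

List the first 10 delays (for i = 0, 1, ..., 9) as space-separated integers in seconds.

Answer: 2 4 7 7 7 7 7 7 7 7

Derivation:
Computing each delay:
  i=0: min(2*2^0, 7) = 2
  i=1: min(2*2^1, 7) = 4
  i=2: min(2*2^2, 7) = 7
  i=3: min(2*2^3, 7) = 7
  i=4: min(2*2^4, 7) = 7
  i=5: min(2*2^5, 7) = 7
  i=6: min(2*2^6, 7) = 7
  i=7: min(2*2^7, 7) = 7
  i=8: min(2*2^8, 7) = 7
  i=9: min(2*2^9, 7) = 7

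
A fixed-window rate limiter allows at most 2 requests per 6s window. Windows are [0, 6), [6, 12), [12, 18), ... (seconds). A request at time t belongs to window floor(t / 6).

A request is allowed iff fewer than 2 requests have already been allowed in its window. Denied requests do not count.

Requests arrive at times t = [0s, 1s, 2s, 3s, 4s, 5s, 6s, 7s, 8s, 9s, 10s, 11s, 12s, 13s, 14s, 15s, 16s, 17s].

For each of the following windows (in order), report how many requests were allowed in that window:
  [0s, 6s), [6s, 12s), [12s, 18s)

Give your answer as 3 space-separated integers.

Processing requests:
  req#1 t=0s (window 0): ALLOW
  req#2 t=1s (window 0): ALLOW
  req#3 t=2s (window 0): DENY
  req#4 t=3s (window 0): DENY
  req#5 t=4s (window 0): DENY
  req#6 t=5s (window 0): DENY
  req#7 t=6s (window 1): ALLOW
  req#8 t=7s (window 1): ALLOW
  req#9 t=8s (window 1): DENY
  req#10 t=9s (window 1): DENY
  req#11 t=10s (window 1): DENY
  req#12 t=11s (window 1): DENY
  req#13 t=12s (window 2): ALLOW
  req#14 t=13s (window 2): ALLOW
  req#15 t=14s (window 2): DENY
  req#16 t=15s (window 2): DENY
  req#17 t=16s (window 2): DENY
  req#18 t=17s (window 2): DENY

Allowed counts by window: 2 2 2

Answer: 2 2 2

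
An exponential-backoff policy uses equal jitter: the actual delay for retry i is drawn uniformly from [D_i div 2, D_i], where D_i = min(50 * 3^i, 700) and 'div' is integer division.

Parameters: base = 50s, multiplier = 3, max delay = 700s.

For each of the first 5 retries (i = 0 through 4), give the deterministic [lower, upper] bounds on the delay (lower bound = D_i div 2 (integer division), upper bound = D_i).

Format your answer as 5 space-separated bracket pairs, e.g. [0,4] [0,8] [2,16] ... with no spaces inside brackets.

Computing bounds per retry:
  i=0: D_i=min(50*3^0,700)=50, bounds=[25,50]
  i=1: D_i=min(50*3^1,700)=150, bounds=[75,150]
  i=2: D_i=min(50*3^2,700)=450, bounds=[225,450]
  i=3: D_i=min(50*3^3,700)=700, bounds=[350,700]
  i=4: D_i=min(50*3^4,700)=700, bounds=[350,700]

Answer: [25,50] [75,150] [225,450] [350,700] [350,700]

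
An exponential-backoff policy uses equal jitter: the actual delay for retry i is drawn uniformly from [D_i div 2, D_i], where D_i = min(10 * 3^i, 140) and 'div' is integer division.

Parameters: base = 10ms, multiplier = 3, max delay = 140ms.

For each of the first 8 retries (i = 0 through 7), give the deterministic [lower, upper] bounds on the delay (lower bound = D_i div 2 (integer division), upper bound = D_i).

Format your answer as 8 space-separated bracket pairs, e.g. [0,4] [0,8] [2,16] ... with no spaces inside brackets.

Answer: [5,10] [15,30] [45,90] [70,140] [70,140] [70,140] [70,140] [70,140]

Derivation:
Computing bounds per retry:
  i=0: D_i=min(10*3^0,140)=10, bounds=[5,10]
  i=1: D_i=min(10*3^1,140)=30, bounds=[15,30]
  i=2: D_i=min(10*3^2,140)=90, bounds=[45,90]
  i=3: D_i=min(10*3^3,140)=140, bounds=[70,140]
  i=4: D_i=min(10*3^4,140)=140, bounds=[70,140]
  i=5: D_i=min(10*3^5,140)=140, bounds=[70,140]
  i=6: D_i=min(10*3^6,140)=140, bounds=[70,140]
  i=7: D_i=min(10*3^7,140)=140, bounds=[70,140]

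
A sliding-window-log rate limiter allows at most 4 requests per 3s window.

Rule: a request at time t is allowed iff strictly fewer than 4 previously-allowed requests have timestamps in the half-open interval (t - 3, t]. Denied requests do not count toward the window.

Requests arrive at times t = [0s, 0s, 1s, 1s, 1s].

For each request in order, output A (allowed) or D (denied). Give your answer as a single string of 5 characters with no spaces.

Tracking allowed requests in the window:
  req#1 t=0s: ALLOW
  req#2 t=0s: ALLOW
  req#3 t=1s: ALLOW
  req#4 t=1s: ALLOW
  req#5 t=1s: DENY

Answer: AAAAD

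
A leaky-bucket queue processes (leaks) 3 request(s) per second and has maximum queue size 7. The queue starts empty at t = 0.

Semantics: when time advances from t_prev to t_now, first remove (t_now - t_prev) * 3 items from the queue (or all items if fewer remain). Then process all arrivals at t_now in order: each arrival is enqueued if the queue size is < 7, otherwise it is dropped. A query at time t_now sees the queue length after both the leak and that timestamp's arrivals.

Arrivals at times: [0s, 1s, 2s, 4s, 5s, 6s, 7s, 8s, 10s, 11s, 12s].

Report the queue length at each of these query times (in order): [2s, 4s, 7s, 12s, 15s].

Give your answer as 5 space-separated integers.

Queue lengths at query times:
  query t=2s: backlog = 1
  query t=4s: backlog = 1
  query t=7s: backlog = 1
  query t=12s: backlog = 1
  query t=15s: backlog = 0

Answer: 1 1 1 1 0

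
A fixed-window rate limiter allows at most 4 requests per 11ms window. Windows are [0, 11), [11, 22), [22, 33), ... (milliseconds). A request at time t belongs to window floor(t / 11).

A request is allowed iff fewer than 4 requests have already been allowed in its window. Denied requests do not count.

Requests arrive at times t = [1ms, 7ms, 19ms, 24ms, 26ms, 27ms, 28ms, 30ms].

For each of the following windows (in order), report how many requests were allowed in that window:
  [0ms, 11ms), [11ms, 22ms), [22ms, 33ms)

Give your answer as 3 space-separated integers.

Processing requests:
  req#1 t=1ms (window 0): ALLOW
  req#2 t=7ms (window 0): ALLOW
  req#3 t=19ms (window 1): ALLOW
  req#4 t=24ms (window 2): ALLOW
  req#5 t=26ms (window 2): ALLOW
  req#6 t=27ms (window 2): ALLOW
  req#7 t=28ms (window 2): ALLOW
  req#8 t=30ms (window 2): DENY

Allowed counts by window: 2 1 4

Answer: 2 1 4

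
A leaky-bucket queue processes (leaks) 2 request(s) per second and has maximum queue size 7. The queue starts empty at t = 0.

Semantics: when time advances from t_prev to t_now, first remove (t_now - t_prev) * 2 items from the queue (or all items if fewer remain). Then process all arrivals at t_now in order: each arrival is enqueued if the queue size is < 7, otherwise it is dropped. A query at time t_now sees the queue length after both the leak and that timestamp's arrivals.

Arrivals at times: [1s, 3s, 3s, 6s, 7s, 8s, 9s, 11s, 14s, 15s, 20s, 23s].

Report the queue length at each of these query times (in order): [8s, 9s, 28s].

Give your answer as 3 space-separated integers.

Queue lengths at query times:
  query t=8s: backlog = 1
  query t=9s: backlog = 1
  query t=28s: backlog = 0

Answer: 1 1 0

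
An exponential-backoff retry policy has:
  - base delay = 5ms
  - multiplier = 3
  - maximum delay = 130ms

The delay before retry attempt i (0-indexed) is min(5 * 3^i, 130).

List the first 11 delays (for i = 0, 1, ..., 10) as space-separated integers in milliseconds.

Computing each delay:
  i=0: min(5*3^0, 130) = 5
  i=1: min(5*3^1, 130) = 15
  i=2: min(5*3^2, 130) = 45
  i=3: min(5*3^3, 130) = 130
  i=4: min(5*3^4, 130) = 130
  i=5: min(5*3^5, 130) = 130
  i=6: min(5*3^6, 130) = 130
  i=7: min(5*3^7, 130) = 130
  i=8: min(5*3^8, 130) = 130
  i=9: min(5*3^9, 130) = 130
  i=10: min(5*3^10, 130) = 130

Answer: 5 15 45 130 130 130 130 130 130 130 130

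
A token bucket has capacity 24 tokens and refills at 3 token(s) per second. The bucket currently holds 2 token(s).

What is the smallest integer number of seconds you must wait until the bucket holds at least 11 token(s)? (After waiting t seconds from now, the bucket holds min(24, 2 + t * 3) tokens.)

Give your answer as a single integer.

Answer: 3

Derivation:
Need 2 + t * 3 >= 11, so t >= 9/3.
Smallest integer t = ceil(9/3) = 3.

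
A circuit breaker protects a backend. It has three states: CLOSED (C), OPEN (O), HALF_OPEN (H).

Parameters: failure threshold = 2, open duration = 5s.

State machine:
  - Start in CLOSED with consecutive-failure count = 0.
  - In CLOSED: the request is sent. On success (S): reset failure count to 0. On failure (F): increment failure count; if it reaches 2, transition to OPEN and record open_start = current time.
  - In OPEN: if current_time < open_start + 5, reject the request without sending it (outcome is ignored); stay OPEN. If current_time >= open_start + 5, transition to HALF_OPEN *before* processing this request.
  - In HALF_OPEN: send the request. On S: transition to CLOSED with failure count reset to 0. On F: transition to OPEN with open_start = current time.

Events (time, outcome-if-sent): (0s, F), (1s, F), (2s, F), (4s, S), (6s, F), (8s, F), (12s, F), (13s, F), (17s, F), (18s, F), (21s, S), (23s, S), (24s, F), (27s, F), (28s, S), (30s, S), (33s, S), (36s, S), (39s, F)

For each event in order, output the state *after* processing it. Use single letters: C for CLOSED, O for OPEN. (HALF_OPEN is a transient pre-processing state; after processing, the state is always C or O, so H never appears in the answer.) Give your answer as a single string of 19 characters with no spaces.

Answer: COOOOOOOOOOCCOOOCCC

Derivation:
State after each event:
  event#1 t=0s outcome=F: state=CLOSED
  event#2 t=1s outcome=F: state=OPEN
  event#3 t=2s outcome=F: state=OPEN
  event#4 t=4s outcome=S: state=OPEN
  event#5 t=6s outcome=F: state=OPEN
  event#6 t=8s outcome=F: state=OPEN
  event#7 t=12s outcome=F: state=OPEN
  event#8 t=13s outcome=F: state=OPEN
  event#9 t=17s outcome=F: state=OPEN
  event#10 t=18s outcome=F: state=OPEN
  event#11 t=21s outcome=S: state=OPEN
  event#12 t=23s outcome=S: state=CLOSED
  event#13 t=24s outcome=F: state=CLOSED
  event#14 t=27s outcome=F: state=OPEN
  event#15 t=28s outcome=S: state=OPEN
  event#16 t=30s outcome=S: state=OPEN
  event#17 t=33s outcome=S: state=CLOSED
  event#18 t=36s outcome=S: state=CLOSED
  event#19 t=39s outcome=F: state=CLOSED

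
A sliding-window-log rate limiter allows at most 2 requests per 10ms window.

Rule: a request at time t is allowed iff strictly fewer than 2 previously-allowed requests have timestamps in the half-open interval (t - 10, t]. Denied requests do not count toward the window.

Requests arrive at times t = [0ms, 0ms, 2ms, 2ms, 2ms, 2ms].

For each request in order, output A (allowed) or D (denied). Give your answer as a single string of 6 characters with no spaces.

Tracking allowed requests in the window:
  req#1 t=0ms: ALLOW
  req#2 t=0ms: ALLOW
  req#3 t=2ms: DENY
  req#4 t=2ms: DENY
  req#5 t=2ms: DENY
  req#6 t=2ms: DENY

Answer: AADDDD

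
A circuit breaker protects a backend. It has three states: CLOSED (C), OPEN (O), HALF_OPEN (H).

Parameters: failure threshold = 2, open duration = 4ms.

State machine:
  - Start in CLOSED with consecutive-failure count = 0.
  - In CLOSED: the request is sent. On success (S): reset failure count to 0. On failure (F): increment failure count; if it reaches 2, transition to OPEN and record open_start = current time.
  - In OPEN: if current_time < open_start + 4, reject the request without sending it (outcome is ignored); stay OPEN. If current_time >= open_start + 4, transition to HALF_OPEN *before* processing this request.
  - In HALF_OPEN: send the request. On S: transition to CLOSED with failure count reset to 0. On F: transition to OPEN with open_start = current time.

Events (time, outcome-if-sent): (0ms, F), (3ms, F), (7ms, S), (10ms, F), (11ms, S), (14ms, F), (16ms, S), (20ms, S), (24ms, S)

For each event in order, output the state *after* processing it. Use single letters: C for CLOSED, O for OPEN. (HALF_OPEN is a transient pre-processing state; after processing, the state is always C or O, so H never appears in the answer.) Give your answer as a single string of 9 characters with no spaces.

State after each event:
  event#1 t=0ms outcome=F: state=CLOSED
  event#2 t=3ms outcome=F: state=OPEN
  event#3 t=7ms outcome=S: state=CLOSED
  event#4 t=10ms outcome=F: state=CLOSED
  event#5 t=11ms outcome=S: state=CLOSED
  event#6 t=14ms outcome=F: state=CLOSED
  event#7 t=16ms outcome=S: state=CLOSED
  event#8 t=20ms outcome=S: state=CLOSED
  event#9 t=24ms outcome=S: state=CLOSED

Answer: COCCCCCCC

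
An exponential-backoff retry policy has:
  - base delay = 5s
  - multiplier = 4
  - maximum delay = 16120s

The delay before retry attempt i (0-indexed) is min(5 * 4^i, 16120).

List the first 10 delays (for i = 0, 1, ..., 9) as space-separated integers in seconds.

Computing each delay:
  i=0: min(5*4^0, 16120) = 5
  i=1: min(5*4^1, 16120) = 20
  i=2: min(5*4^2, 16120) = 80
  i=3: min(5*4^3, 16120) = 320
  i=4: min(5*4^4, 16120) = 1280
  i=5: min(5*4^5, 16120) = 5120
  i=6: min(5*4^6, 16120) = 16120
  i=7: min(5*4^7, 16120) = 16120
  i=8: min(5*4^8, 16120) = 16120
  i=9: min(5*4^9, 16120) = 16120

Answer: 5 20 80 320 1280 5120 16120 16120 16120 16120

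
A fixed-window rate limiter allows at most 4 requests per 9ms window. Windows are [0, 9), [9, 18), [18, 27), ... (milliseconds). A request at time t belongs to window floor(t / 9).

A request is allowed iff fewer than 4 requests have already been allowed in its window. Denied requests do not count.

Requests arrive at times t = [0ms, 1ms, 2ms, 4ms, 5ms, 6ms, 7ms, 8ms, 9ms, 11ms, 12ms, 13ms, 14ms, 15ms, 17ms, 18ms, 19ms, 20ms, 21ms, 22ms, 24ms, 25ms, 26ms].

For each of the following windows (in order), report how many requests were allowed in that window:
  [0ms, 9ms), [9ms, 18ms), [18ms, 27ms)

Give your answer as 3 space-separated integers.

Processing requests:
  req#1 t=0ms (window 0): ALLOW
  req#2 t=1ms (window 0): ALLOW
  req#3 t=2ms (window 0): ALLOW
  req#4 t=4ms (window 0): ALLOW
  req#5 t=5ms (window 0): DENY
  req#6 t=6ms (window 0): DENY
  req#7 t=7ms (window 0): DENY
  req#8 t=8ms (window 0): DENY
  req#9 t=9ms (window 1): ALLOW
  req#10 t=11ms (window 1): ALLOW
  req#11 t=12ms (window 1): ALLOW
  req#12 t=13ms (window 1): ALLOW
  req#13 t=14ms (window 1): DENY
  req#14 t=15ms (window 1): DENY
  req#15 t=17ms (window 1): DENY
  req#16 t=18ms (window 2): ALLOW
  req#17 t=19ms (window 2): ALLOW
  req#18 t=20ms (window 2): ALLOW
  req#19 t=21ms (window 2): ALLOW
  req#20 t=22ms (window 2): DENY
  req#21 t=24ms (window 2): DENY
  req#22 t=25ms (window 2): DENY
  req#23 t=26ms (window 2): DENY

Allowed counts by window: 4 4 4

Answer: 4 4 4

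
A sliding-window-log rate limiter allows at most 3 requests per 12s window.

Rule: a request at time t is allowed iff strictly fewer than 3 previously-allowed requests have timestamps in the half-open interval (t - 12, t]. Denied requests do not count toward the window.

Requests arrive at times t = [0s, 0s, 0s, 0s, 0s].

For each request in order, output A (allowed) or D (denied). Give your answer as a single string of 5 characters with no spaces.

Tracking allowed requests in the window:
  req#1 t=0s: ALLOW
  req#2 t=0s: ALLOW
  req#3 t=0s: ALLOW
  req#4 t=0s: DENY
  req#5 t=0s: DENY

Answer: AAADD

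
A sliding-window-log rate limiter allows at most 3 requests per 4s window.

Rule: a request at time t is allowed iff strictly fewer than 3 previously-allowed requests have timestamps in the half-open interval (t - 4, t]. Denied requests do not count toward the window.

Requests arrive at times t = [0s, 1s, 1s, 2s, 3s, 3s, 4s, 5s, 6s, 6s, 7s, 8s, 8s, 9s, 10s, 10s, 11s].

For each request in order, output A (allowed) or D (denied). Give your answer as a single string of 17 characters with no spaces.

Tracking allowed requests in the window:
  req#1 t=0s: ALLOW
  req#2 t=1s: ALLOW
  req#3 t=1s: ALLOW
  req#4 t=2s: DENY
  req#5 t=3s: DENY
  req#6 t=3s: DENY
  req#7 t=4s: ALLOW
  req#8 t=5s: ALLOW
  req#9 t=6s: ALLOW
  req#10 t=6s: DENY
  req#11 t=7s: DENY
  req#12 t=8s: ALLOW
  req#13 t=8s: DENY
  req#14 t=9s: ALLOW
  req#15 t=10s: ALLOW
  req#16 t=10s: DENY
  req#17 t=11s: DENY

Answer: AAADDDAAADDADAADD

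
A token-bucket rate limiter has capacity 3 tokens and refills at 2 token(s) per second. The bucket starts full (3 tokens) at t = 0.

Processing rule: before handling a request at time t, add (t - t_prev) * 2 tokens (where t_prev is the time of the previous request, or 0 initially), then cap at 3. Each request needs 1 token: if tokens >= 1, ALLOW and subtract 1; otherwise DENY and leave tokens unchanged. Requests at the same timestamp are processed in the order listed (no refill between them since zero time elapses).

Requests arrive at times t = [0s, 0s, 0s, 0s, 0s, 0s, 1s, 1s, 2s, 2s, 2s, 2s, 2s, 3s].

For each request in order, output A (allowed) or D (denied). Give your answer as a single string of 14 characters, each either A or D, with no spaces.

Answer: AAADDDAAAADDDA

Derivation:
Simulating step by step:
  req#1 t=0s: ALLOW
  req#2 t=0s: ALLOW
  req#3 t=0s: ALLOW
  req#4 t=0s: DENY
  req#5 t=0s: DENY
  req#6 t=0s: DENY
  req#7 t=1s: ALLOW
  req#8 t=1s: ALLOW
  req#9 t=2s: ALLOW
  req#10 t=2s: ALLOW
  req#11 t=2s: DENY
  req#12 t=2s: DENY
  req#13 t=2s: DENY
  req#14 t=3s: ALLOW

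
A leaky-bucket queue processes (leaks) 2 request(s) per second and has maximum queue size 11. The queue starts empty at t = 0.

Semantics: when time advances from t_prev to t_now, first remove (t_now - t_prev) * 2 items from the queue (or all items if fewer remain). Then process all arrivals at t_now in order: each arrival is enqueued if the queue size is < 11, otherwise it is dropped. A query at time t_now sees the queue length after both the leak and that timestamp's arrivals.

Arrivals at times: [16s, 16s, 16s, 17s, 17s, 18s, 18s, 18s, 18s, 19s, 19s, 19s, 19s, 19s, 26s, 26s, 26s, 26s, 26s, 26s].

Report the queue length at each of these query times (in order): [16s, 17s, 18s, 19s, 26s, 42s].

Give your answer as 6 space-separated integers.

Answer: 3 3 5 8 6 0

Derivation:
Queue lengths at query times:
  query t=16s: backlog = 3
  query t=17s: backlog = 3
  query t=18s: backlog = 5
  query t=19s: backlog = 8
  query t=26s: backlog = 6
  query t=42s: backlog = 0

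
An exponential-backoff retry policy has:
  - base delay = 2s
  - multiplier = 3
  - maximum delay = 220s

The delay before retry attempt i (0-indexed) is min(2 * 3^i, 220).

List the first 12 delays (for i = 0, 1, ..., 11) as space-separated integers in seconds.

Computing each delay:
  i=0: min(2*3^0, 220) = 2
  i=1: min(2*3^1, 220) = 6
  i=2: min(2*3^2, 220) = 18
  i=3: min(2*3^3, 220) = 54
  i=4: min(2*3^4, 220) = 162
  i=5: min(2*3^5, 220) = 220
  i=6: min(2*3^6, 220) = 220
  i=7: min(2*3^7, 220) = 220
  i=8: min(2*3^8, 220) = 220
  i=9: min(2*3^9, 220) = 220
  i=10: min(2*3^10, 220) = 220
  i=11: min(2*3^11, 220) = 220

Answer: 2 6 18 54 162 220 220 220 220 220 220 220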